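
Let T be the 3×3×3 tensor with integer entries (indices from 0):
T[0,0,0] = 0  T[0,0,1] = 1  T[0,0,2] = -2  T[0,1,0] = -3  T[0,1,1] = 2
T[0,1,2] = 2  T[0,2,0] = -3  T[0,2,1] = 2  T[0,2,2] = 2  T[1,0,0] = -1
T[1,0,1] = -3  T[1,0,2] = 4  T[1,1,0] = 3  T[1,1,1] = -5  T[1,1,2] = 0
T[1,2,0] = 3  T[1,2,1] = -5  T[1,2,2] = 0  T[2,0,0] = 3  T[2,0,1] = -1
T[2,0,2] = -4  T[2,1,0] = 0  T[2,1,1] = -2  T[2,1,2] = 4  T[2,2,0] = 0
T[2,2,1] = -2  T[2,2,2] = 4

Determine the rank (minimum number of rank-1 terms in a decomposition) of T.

3

Lower bound: in the mode-3 unfolding of T (rows indexed by k, columns by (i,j)) the 3×3 minor on rows k ∈ {0, 1, 2}, columns (i,j) ∈ {(0,0), (0,1), (1,0)} is det [[0, -3, -1], [1, 2, -3], [-2, 2, 4]] = -12 ≠ 0, so that unfolding has rank ≥ 3 and hence rank(T) ≥ 3 (CP rank is at least every unfolding rank, though it can be larger).
Upper bound: T is a sum of 3 rank-1 terms, T = [0, 1, 0] ⊗ [1, 1, 1] ⊗ [-2, -1, 2] + [1, -2, -1] ⊗ [1, 2, 2] ⊗ [-1, 1, 0] + [1, -1, 2] ⊗ [1, -1, -1] ⊗ [1, 0, -2] (one valid choice — decompositions are not unique — normalised so each a, b is primitive with positive first nonzero entry; check it by expanding all entries), so rank(T) ≤ 3.
These bounds meet, so rank(T) = 3.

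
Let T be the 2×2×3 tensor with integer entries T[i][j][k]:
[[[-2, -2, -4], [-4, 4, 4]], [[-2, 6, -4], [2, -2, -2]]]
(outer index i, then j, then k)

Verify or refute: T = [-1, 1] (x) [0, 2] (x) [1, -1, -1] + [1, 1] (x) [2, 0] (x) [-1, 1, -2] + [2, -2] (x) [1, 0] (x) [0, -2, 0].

Reconstruct entry (0,1,0) from the claimed factors: Σₗ aₗ[0]bₗ[1]cₗ[0] = (-1)·(2)·(1) + (1)·(0)·(-1) + (2)·(0)·(0) = -2, but T[0,1,0] = -4. The claim is false.

No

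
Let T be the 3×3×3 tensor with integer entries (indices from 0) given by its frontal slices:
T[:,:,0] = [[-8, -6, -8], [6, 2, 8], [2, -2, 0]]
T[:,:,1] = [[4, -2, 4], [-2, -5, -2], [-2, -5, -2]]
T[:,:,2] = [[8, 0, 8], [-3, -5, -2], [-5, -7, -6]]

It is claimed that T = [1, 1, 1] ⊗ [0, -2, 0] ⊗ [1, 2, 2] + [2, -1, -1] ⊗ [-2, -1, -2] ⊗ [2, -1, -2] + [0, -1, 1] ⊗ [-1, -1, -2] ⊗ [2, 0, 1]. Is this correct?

Yes

Reconstruct entrywise from the claimed factors. For example, T[1,2,0] = 8 and Σₗ aₗ[1]bₗ[2]cₗ[0] = (1)·(0)·(1) + (-1)·(-2)·(2) + (-1)·(-2)·(2) = 8; checking all 27 entries, every one matches. The claim holds.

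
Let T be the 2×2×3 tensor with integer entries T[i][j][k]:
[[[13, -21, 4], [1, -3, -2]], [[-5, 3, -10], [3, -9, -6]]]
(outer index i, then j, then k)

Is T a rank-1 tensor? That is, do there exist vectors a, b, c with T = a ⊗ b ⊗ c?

The mode-1 unfolding of T (rows indexed by i, columns by (j,k) = (0,0), (0,1), (0,2), (1,0), (1,1), (1,2)) is [[13, -21, 4, 1, -3, -2], [-5, 3, -10, 3, -9, -6]].
There the 2×2 minor on rows i ∈ {0, 1}, columns (j,k) ∈ {(0,0), (0,1)} is det [[13, -21], [-5, 3]] = -66 ≠ 0, so this unfolding has rank ≥ 2; CP rank is at least every unfolding rank, so rank(T) ≥ 2.
In particular rank(T) ≥ 2 > 1, so T is not rank-1.

No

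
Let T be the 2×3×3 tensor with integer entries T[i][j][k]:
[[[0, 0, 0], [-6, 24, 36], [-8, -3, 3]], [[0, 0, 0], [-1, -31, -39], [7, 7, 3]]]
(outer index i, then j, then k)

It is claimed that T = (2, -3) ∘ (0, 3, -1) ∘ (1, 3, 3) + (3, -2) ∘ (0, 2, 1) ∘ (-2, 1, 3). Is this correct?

Reconstruct entrywise from the claimed factors. For example, T[1,1,1] = -31 and Σₗ aₗ[1]bₗ[1]cₗ[1] = (-3)·(3)·(3) + (-2)·(2)·(1) = -31; checking all 18 entries, every one matches. The claim holds.

Yes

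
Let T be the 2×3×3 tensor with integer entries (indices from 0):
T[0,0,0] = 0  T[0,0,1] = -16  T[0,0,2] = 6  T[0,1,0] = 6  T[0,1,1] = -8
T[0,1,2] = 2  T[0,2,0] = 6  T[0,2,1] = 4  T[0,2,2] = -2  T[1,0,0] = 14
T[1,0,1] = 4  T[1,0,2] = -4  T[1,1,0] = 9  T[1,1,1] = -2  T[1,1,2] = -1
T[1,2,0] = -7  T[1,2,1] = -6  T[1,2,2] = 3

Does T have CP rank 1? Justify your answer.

The mode-3 unfolding of T (rows indexed by k, columns by (i,j) = (0,0), (0,1), (0,2), (1,0), (1,1), (1,2)) is [[0, 6, 6, 14, 9, -7], [-16, -8, 4, 4, -2, -6], [6, 2, -2, -4, -1, 3]].
There the 3×3 minor on rows k ∈ {0, 1, 2}, columns (i,j) ∈ {(0,0), (0,1), (0,2)} is det [[0, 6, 6], [-16, -8, 4], [6, 2, -2]] = 48 ≠ 0, so this unfolding has rank ≥ 3; CP rank is at least every unfolding rank, so rank(T) ≥ 3.
In particular rank(T) ≥ 3 > 1, so T is not rank-1.

No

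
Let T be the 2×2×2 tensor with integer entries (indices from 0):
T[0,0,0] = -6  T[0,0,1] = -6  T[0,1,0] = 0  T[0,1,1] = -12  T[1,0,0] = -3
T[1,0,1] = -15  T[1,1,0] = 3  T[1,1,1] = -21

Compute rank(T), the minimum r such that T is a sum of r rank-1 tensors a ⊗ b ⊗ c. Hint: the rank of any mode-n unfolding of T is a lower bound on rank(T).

2

Lower bound: in the mode-1 unfolding of T (rows indexed by i, columns by (j,k)) the 2×2 minor on rows i ∈ {0, 1}, columns (j,k) ∈ {(0,0), (0,1)} is det [[-6, -6], [-3, -15]] = 72 ≠ 0, so that unfolding has rank ≥ 2 and hence rank(T) ≥ 2 (CP rank is at least every unfolding rank, though it can be larger).
Upper bound: with S_k = T[:,:,k], the two rank-1 terms a₁b₁ᵀ, a₂b₂ᵀ are the rank-1 members of the pencil x·S₀ + y·S₁.
det(x·S₀ + y·S₁) is −18·x² + 72·xy − 54·y² = (-18)·(x − 3·y)(x − y), vanishing at (x:y) = (3:1) and (1:1).
M₁ = 3·S₀ + S₁ = [[-24, -12], [-24, -12]] = (-12)·[1, 1][2, 1]ᵀ and M₂ = S₀ + S₁ = [[-12, -12], [-18, -18]] = (-6)·[2, 3][1, 1]ᵀ, so take a₁ = [1, 1], b₁ = [2, 1], a₂ = [2, 3], b₂ = [1, 1].
Each slice is an integer combination of E₁ = a₁b₁ᵀ and E₂ = a₂b₂ᵀ: S₀ = −6·E₁ + 3·E₂, S₁ = 6·E₁ − 9·E₂; reading off coefficients, c₁ = [-6, 6] and c₂ = [3, -9].
Hence T = [1, 1] ⊗ [2, 1] ⊗ [-6, 6] + [2, 3] ⊗ [1, 1] ⊗ [3, -9], so rank(T) ≤ 2.
These bounds meet, so rank(T) = 2.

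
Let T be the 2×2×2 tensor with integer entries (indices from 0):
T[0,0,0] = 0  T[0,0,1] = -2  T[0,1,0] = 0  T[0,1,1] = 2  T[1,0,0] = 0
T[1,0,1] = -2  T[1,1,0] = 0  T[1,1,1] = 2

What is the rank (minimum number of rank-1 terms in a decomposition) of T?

Lower bound: T ≠ 0 (e.g. T[0,0,1] = -2), so rank(T) ≥ 1.
Upper bound: if T = a ⊗ b ⊗ c then every fibre of T is a multiple of the corresponding factor, so read the factors off the fibres through the nonzero entry T[0,0,1] = -2.
The mode-1 fibre T[:,0,1] = [-2, -2] gives a = (1, 1) (primitive direction); the mode-2 fibre T[0,:,1] = [-2, 2] gives b = (1, -1); then c[k] = T[0,0,k] / (a[0]·b[0]) = [0, -2] / 1 = (0, -2).
Expanding (1, 1) ⊗ (1, -1) ⊗ (0, -2) reproduces all 8 entries of T, so T = (1, 1) ⊗ (1, -1) ⊗ (0, -2) and rank(T) ≤ 1.
These bounds meet, so rank(T) = 1.

1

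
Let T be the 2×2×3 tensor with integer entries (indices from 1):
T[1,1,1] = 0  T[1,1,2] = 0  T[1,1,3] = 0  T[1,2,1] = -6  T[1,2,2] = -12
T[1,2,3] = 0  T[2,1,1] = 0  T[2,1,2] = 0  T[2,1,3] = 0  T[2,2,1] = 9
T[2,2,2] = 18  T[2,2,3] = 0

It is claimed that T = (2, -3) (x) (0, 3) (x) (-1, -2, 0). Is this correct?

Reconstruct entrywise from the claimed factors. For example, T[2,2,1] = 9 and Σₗ aₗ[2]bₗ[2]cₗ[1] = (-3)·(3)·(-1) = 9; checking all 12 entries, every one matches. The claim holds.

Yes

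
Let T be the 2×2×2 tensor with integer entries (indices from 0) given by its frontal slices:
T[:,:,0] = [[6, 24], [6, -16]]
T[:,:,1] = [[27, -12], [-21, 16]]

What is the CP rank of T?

Lower bound: in the mode-2 unfolding of T (rows indexed by j, columns by (i,k)) the 2×2 minor on rows j ∈ {0, 1}, columns (i,k) ∈ {(0,0), (0,1)} is det [[6, 27], [24, -12]] = -720 ≠ 0, so that unfolding has rank ≥ 2 and hence rank(T) ≥ 2 (CP rank is at least every unfolding rank, though it can be larger).
Upper bound: with S_k = T[:,:,k], the two rank-1 terms a₁b₁ᵀ, a₂b₂ᵀ are the rank-1 members of the pencil x·S₀ + y·S₁.
det(x·S₀ + y·S₁) is −240·x² + 240·xy + 180·y² = (-60)·(2·x − 3·y)(2·x + y), vanishing at (x:y) = (3:2) and (1:-2).
M₁ = 3·S₀ + 2·S₁ = [[72, 48], [-24, -16]] = 8·[3, -1][3, 2]ᵀ and M₂ = S₀ − 2·S₁ = [[-48, 48], [48, -48]] = (-48)·[1, -1][1, -1]ᵀ, so take a₁ = [3, -1], b₁ = [3, 2], a₂ = [1, -1], b₂ = [1, -1].
Each slice is an integer combination of E₁ = a₁b₁ᵀ and E₂ = a₂b₂ᵀ: S₀ = 2·E₁ − 12·E₂, S₁ = E₁ + 18·E₂; reading off coefficients, c₁ = [2, 1] and c₂ = [-12, 18].
Hence T = [3, -1] (x) [3, 2] (x) [2, 1] + [1, -1] (x) [1, -1] (x) [-12, 18], so rank(T) ≤ 2.
These bounds meet, so rank(T) = 2.

2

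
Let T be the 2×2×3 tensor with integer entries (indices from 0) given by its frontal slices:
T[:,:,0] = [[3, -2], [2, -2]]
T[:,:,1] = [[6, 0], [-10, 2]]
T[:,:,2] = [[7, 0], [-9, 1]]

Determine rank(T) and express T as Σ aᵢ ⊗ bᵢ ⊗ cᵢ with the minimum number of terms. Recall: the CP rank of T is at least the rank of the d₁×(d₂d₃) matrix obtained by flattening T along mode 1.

rank(T) = 3

Lower bound: the mode-3 unfolding of T (rows indexed by k, columns by (i,j) = (0,0), (0,1), (1,0), (1,1)) is [[3, -2, 2, -2], [6, 0, -10, 2], [7, 0, -9, 1]].
There the 3×3 minor on rows k ∈ {0, 1, 2}, columns (i,j) ∈ {(0,0), (0,1), (1,0)} is det [[3, -2, 2], [6, 0, -10], [7, 0, -9]] = 32 ≠ 0, so this unfolding has rank ≥ 3; CP rank is at least every unfolding rank, so rank(T) ≥ 3. (This is only a lower bound: in general the CP rank may exceed every unfolding rank, so we still need to exhibit 3 rank-1 terms summing to T.)
Upper bound: T is a sum of 3 rank-1 terms, T = [1, -1] ⊗ [1, 0] ⊗ [0, 8, 8] + [1, 0] ⊗ [1, -2] ⊗ [-1, 2, 1] + [2, 1] ⊗ [1, -1] ⊗ [2, -2, -1] (written with every a and b primitive with positive leading entry and the scale carried by c; CP decompositions are not unique, and this one is verified by expanding entrywise), so rank(T) ≤ 3.
These bounds meet, so rank(T) = 3.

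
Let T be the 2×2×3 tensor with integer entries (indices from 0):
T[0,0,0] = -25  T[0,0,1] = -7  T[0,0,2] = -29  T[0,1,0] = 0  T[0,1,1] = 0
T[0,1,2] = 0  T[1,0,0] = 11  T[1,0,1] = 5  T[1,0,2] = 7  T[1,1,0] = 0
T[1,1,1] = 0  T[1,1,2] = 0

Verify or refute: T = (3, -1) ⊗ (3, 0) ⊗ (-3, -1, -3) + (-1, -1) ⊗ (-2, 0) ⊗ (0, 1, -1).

No

Reconstruct entry (0,0,0) from the claimed factors: Σₗ aₗ[0]bₗ[0]cₗ[0] = (3)·(3)·(-3) + (-1)·(-2)·(0) = -27, but T[0,0,0] = -25. The claim is false.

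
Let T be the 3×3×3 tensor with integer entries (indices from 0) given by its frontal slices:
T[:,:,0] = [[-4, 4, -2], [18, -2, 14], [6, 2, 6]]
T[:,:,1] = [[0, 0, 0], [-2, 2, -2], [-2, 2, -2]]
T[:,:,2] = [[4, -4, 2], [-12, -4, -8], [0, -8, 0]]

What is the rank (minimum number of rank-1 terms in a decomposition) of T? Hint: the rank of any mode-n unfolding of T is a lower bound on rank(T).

3

Lower bound: in the mode-1 unfolding of T (rows indexed by i, columns by (j,k)) the 3×3 minor on rows i ∈ {0, 1, 2}, columns (j,k) ∈ {(0,0), (0,1), (1,0)} is det [[-4, 0, 4], [18, -2, -2], [6, -2, 2]] = -64 ≠ 0, so that unfolding has rank ≥ 3 and hence rank(T) ≥ 3 (CP rank is at least every unfolding rank, though it can be larger).
Upper bound: T is a sum of 3 rank-1 terms, T = [0, 1, 1] ⊗ [1, -1, 1] ⊗ [2, -2, 4] + [0, 2, 1] ⊗ [1, 1, 1] ⊗ [4, 0, -4] + [1, -2, 0] ⊗ [2, -2, 1] ⊗ [-2, 0, 2] (one valid choice — decompositions are not unique — normalised so each a, b is primitive with positive first nonzero entry; check it by expanding all entries), so rank(T) ≤ 3.
These bounds meet, so rank(T) = 3.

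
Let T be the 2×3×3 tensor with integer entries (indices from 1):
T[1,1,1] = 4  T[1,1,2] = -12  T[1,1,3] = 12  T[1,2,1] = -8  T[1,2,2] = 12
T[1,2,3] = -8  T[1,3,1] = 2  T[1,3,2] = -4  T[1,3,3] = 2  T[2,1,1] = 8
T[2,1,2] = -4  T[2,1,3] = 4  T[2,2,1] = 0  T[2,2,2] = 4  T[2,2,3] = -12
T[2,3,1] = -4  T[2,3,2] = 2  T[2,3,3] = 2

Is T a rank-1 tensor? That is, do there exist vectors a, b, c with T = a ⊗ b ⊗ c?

The mode-3 unfolding of T (rows indexed by k, columns by (i,j) = (1,1), (1,2), (1,3), (2,1), (2,2), (2,3)) is [[4, -8, 2, 8, 0, -4], [-12, 12, -4, -4, 4, 2], [12, -8, 2, 4, -12, 2]].
There the 3×3 minor on rows k ∈ {1, 2, 3}, columns (i,j) ∈ {(1,1), (1,2), (1,3)} is det [[4, -8, 2], [-12, 12, -4], [12, -8, 2]] = 64 ≠ 0, so this unfolding has rank ≥ 3; CP rank is at least every unfolding rank, so rank(T) ≥ 3.
In particular rank(T) ≥ 3 > 1, so T is not rank-1.

No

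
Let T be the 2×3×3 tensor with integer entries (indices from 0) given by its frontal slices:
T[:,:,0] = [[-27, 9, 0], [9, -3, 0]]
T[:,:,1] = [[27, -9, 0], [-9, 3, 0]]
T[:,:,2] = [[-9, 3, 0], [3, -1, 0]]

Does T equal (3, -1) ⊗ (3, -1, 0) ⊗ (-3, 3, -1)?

Yes

Reconstruct entrywise from the claimed factors. For example, T[0,0,2] = -9 and Σₗ aₗ[0]bₗ[0]cₗ[2] = (3)·(3)·(-1) = -9; checking all 18 entries, every one matches. The claim holds.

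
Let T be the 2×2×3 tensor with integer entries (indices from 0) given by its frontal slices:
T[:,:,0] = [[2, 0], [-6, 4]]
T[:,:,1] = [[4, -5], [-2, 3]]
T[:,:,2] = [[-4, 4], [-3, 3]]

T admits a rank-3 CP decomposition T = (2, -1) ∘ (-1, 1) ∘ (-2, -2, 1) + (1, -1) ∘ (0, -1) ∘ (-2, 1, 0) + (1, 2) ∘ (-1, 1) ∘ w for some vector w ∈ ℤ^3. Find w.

w = (2, 0, 2)

Subtract the known terms from T to get the rank-1 residual R = (1, 2) ∘ (-1, 1) ∘ w, so R[i,j,k] = a[i]·b[j]·w[k]. Pick indices with nonzero a[0]·b[0] = (1)·(-1) = -1. Only the fibre through (0,0,·) is needed: R[0,0,:] = T[0,0,:] − Σₗ aₗ[0]bₗ[0]cₗ = [2, 4, -4] − (2)·(-1)·(-2, -2, 1) − (1)·(0)·(-2, 1, 0) = [-2, 0, -2]. Then w[k] = R[0,0,k] / -1 for each k, giving w = [-2, 0, -2] / -1 = (2, 0, 2).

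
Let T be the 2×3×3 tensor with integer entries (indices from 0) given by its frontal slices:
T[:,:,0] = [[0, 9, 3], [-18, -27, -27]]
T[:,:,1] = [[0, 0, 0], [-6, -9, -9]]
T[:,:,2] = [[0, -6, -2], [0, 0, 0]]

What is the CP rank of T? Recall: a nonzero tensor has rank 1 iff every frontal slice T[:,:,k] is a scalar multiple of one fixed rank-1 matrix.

Lower bound: the mode-3 unfolding of T (rows indexed by k, columns by (i,j) = (0,0), (0,1), (0,2), (1,0), (1,1), (1,2)) is [[0, 9, 3, -18, -27, -27], [0, 0, 0, -6, -9, -9], [0, -6, -2, 0, 0, 0]].
There the 2×2 minor on rows k ∈ {0, 1}, columns (i,j) ∈ {(0,1), (1,0)} is det [[9, -18], [0, -6]] = -54 ≠ 0, so this unfolding has rank ≥ 2; CP rank is at least every unfolding rank, so rank(T) ≥ 2. (Unfolding ranks only ever bound the CP rank from below — rank(T) can be strictly larger than all of them — so the matching upper bound has to come from an explicit 2-term decomposition.)
Upper bound — finding two terms. Write S_k = T[:,:,k] for the frontal slices: S₀ = [[0, 9, 3], [-18, -27, -27]], S₁ = [[0, 0, 0], [-6, -9, -9]], S₂ = [[0, -6, -2], [0, 0, 0]].
If T = a₁ ⊗ b₁ ⊗ c₁ + a₂ ⊗ b₂ ⊗ c₂ then each S_k = c₁[k]·a₁b₁ᵀ + c₂[k]·a₂b₂ᵀ. S₀ and S₁ are linearly independent, so a₁b₁ᵀ and a₂b₂ᵀ must span the same plane of matrices: they are the rank-1 matrices of the form x·S₀ + y·S₁.
The 2×2 minor of x·S₀ + y·S₁ on rows {0,1}, columns {0,1} is 162·x² + 54·xy = 54·(3·x + y)(x), vanishing at (x:y) = (1:-3) and (0:1).
M₁ = S₀ − 3·S₁ = [[0, 9, 3], [0, 0, 0]] = 3·(1, 0)(0, 3, 1)ᵀ and M₂ = S₁ = [[0, 0, 0], [-6, -9, -9]] = (-3)·(0, 1)(2, 3, 3)ᵀ, so take a₁ = (1, 0), b₁ = (0, 3, 1), a₂ = (0, 1), b₂ = (2, 3, 3).
Each slice is an integer combination of E₁ = a₁b₁ᵀ and E₂ = a₂b₂ᵀ: S₀ = 3·E₁ − 9·E₂, S₁ = −3·E₂, S₂ = −2·E₁; reading off coefficients, c₁ = (3, 0, -2) and c₂ = (-9, -3, 0).
Hence T = (1, 0) ⊗ (0, 3, 1) ⊗ (3, 0, -2) + (0, 1) ⊗ (2, 3, 3) ⊗ (-9, -3, 0), so rank(T) ≤ 2.
These bounds meet, so rank(T) = 2.

2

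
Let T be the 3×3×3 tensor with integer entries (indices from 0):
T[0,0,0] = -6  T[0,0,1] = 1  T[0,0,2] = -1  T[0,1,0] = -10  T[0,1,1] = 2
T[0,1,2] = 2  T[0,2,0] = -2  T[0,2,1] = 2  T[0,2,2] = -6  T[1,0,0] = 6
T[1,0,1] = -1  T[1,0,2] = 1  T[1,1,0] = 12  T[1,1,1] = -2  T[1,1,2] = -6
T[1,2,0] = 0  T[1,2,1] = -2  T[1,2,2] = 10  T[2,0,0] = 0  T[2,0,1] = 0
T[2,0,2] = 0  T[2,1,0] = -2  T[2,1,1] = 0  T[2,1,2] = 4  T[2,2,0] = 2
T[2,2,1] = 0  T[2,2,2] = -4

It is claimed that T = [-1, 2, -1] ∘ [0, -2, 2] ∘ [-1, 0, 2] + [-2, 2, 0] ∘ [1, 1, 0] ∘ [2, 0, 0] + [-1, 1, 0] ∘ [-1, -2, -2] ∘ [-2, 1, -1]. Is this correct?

Yes

Reconstruct entrywise from the claimed factors. For example, T[2,1,2] = 4 and Σₗ aₗ[2]bₗ[1]cₗ[2] = (-1)·(-2)·(2) + (0)·(1)·(0) + (0)·(-2)·(-1) = 4; checking all 27 entries, every one matches. The claim holds.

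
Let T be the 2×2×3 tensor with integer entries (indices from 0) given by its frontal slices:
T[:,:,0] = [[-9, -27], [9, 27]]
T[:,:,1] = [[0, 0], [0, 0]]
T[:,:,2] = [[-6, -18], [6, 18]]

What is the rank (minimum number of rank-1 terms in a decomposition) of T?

Lower bound: T ≠ 0 (e.g. T[0,0,0] = -9), so rank(T) ≥ 1.
Upper bound: the mode-1 fibre T[:,0,0] = [-9, 9] gives a = [1, -1] (primitive direction); the mode-2 fibre T[0,:,0] = [-9, -27] gives b = [1, 3]; then c[k] = T[0,0,k] / (a[0]·b[0]) = [-9, 0, -6] / 1 = [-9, 0, -6].
Expanding [1, -1] ⊗ [1, 3] ⊗ [-9, 0, -6] reproduces all 12 entries of T, so T = [1, -1] ⊗ [1, 3] ⊗ [-9, 0, -6] and rank(T) ≤ 1.
These bounds meet, so rank(T) = 1.

1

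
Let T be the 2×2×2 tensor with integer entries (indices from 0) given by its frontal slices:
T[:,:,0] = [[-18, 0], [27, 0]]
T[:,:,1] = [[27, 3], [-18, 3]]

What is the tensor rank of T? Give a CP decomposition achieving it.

Lower bound: in the mode-2 unfolding of T (rows indexed by j, columns by (i,k)) the 2×2 minor on rows j ∈ {0, 1}, columns (i,k) ∈ {(0,0), (0,1)} is det [[-18, 27], [0, 3]] = -54 ≠ 0, so that unfolding has rank ≥ 2 and hence rank(T) ≥ 2 (CP rank is at least every unfolding rank, though it can be larger).
Upper bound: with S_k = T[:,:,k], the two rank-1 terms a₁b₁ᵀ, a₂b₂ᵀ are the rank-1 members of the pencil x·S₀ + y·S₁.
det(x·S₀ + y·S₁) is −135·xy + 135·y² = (-135)·(x − y)(y), vanishing at (x:y) = (1:1) and (1:0).
M₁ = S₀ + S₁ = [[9, 3], [9, 3]] = 3·(1, 1)(3, 1)ᵀ and M₂ = S₀ = [[-18, 0], [27, 0]] = (-9)·(2, -3)(1, 0)ᵀ, so take a₁ = (1, 1), b₁ = (3, 1), a₂ = (2, -3), b₂ = (1, 0).
Each slice is an integer combination of E₁ = a₁b₁ᵀ and E₂ = a₂b₂ᵀ: S₀ = −9·E₂, S₁ = 3·E₁ + 9·E₂; reading off coefficients, c₁ = (0, 3) and c₂ = (-9, 9).
Hence T = (1, 1) ⊗ (3, 1) ⊗ (0, 3) + (2, -3) ⊗ (1, 0) ⊗ (-9, 9), so rank(T) ≤ 2.
These bounds meet, so rank(T) = 2.

rank(T) = 2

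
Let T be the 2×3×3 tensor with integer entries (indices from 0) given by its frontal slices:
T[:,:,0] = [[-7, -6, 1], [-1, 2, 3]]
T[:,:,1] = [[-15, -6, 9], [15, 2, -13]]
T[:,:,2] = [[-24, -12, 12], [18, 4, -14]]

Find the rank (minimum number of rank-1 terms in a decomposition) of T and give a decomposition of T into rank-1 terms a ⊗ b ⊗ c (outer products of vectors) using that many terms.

rank(T) = 2

Lower bound: the mode-2 unfolding of T (rows indexed by j, columns by (i,k) = (0,0), (0,1), (0,2), (1,0), (1,1), (1,2)) is [[-7, -15, -24, -1, 15, 18], [-6, -6, -12, 2, 2, 4], [1, 9, 12, 3, -13, -14]].
There the 2×2 minor on rows j ∈ {0, 1}, columns (i,k) ∈ {(0,0), (0,1)} is det [[-7, -15], [-6, -6]] = -48 ≠ 0, so this unfolding has rank ≥ 2; CP rank is at least every unfolding rank, so rank(T) ≥ 2. (Flattening ranks never certify an upper bound on CP rank; for that we must actually write T with 2 rank-1 terms.)
Upper bound — finding two terms. Write S_k = T[:,:,k] for the frontal slices: S₀ = [[-7, -6, 1], [-1, 2, 3]], S₁ = [[-15, -6, 9], [15, 2, -13]], S₂ = [[-24, -12, 12], [18, 4, -14]].
If T = a₁ ⊗ b₁ ⊗ c₁ + a₂ ⊗ b₂ ⊗ c₂ then each S_k = c₁[k]·a₁b₁ᵀ + c₂[k]·a₂b₂ᵀ. S₀ and S₁ are linearly independent, so a₁b₁ᵀ and a₂b₂ᵀ must span the same plane of matrices: they are the rank-1 matrices of the form x·S₀ + y·S₁.
The 2×2 minor of x·S₀ + y·S₁ on rows {0,1}, columns {0,1} is −20·x² + 40·xy + 60·y² = (-20)·(x − 3·y)(x + y), vanishing at (x:y) = (3:1) and (1:-1).
M₁ = 3·S₀ + S₁ = [[-36, -24, 12], [12, 8, -4]] = (-4)·[3, -1][3, 2, -1]ᵀ and M₂ = S₀ − S₁ = [[8, 0, -8], [-16, 0, 16]] = 8·[1, -2][1, 0, -1]ᵀ, so take a₁ = [3, -1], b₁ = [3, 2, -1], a₂ = [1, -2], b₂ = [1, 0, -1].
Each slice is an integer combination of E₁ = a₁b₁ᵀ and E₂ = a₂b₂ᵀ: S₀ = −E₁ + 2·E₂, S₁ = −E₁ − 6·E₂, S₂ = −2·E₁ − 6·E₂; reading off coefficients, c₁ = [-1, -1, -2] and c₂ = [2, -6, -6].
Hence T = [3, -1] ⊗ [3, 2, -1] ⊗ [-1, -1, -2] + [1, -2] ⊗ [1, 0, -1] ⊗ [2, -6, -6], so rank(T) ≤ 2.
These bounds meet, so rank(T) = 2.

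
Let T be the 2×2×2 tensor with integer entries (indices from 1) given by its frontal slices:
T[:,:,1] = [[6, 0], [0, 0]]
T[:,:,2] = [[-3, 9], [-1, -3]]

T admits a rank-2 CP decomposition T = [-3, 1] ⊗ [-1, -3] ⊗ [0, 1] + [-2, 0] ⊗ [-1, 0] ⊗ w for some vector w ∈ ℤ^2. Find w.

Subtract the known terms from T to get the rank-1 residual R = [-2, 0] ⊗ [-1, 0] ⊗ w, so R[i,j,k] = a[i]·b[j]·w[k]. Pick indices with nonzero a[1]·b[1] = (-2)·(-1) = 2. Only the fibre through (1,1,·) is needed: R[1,1,:] = T[1,1,:] − Σₗ aₗ[1]bₗ[1]cₗ = [6, -3] − (-3)·(-1)·[0, 1] = [6, -6]. Then w[k] = R[1,1,k] / 2 for each k, giving w = [6, -6] / 2 = [3, -3].

w = [3, -3]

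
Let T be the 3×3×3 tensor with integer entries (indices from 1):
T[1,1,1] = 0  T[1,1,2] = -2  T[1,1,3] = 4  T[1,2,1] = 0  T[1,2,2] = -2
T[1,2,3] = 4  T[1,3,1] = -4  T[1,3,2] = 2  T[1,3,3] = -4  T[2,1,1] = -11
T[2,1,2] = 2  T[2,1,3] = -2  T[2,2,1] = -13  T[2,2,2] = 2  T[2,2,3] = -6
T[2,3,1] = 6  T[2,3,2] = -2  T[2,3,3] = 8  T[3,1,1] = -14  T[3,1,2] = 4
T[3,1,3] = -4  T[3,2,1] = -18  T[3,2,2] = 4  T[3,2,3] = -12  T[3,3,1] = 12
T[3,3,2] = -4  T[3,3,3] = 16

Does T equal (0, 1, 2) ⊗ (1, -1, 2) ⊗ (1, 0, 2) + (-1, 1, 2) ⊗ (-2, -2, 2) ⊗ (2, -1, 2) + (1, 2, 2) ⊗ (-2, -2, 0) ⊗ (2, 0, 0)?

Reconstruct entrywise from the claimed factors. For example, T[1,3,1] = -4 and Σₗ aₗ[1]bₗ[3]cₗ[1] = (0)·(2)·(1) + (-1)·(2)·(2) + (1)·(0)·(2) = -4; checking all 27 entries, every one matches. The claim holds.

Yes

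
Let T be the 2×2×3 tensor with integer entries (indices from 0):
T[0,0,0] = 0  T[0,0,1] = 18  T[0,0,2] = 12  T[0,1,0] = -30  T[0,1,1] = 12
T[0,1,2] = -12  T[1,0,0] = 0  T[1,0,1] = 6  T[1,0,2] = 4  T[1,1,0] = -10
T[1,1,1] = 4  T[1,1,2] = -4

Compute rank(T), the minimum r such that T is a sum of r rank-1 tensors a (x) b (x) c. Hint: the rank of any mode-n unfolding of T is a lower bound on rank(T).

2

Lower bound: the mode-2 unfolding of T (rows indexed by j, columns by (i,k) = (0,0), (0,1), (0,2), (1,0), (1,1), (1,2)) is [[0, 18, 12, 0, 6, 4], [-30, 12, -12, -10, 4, -4]].
There the 2×2 minor on rows j ∈ {0, 1}, columns (i,k) ∈ {(0,0), (0,1)} is det [[0, 18], [-30, 12]] = 540 ≠ 0, so this unfolding has rank ≥ 2; CP rank is at least every unfolding rank, so rank(T) ≥ 2. (Unfolding ranks only ever bound the CP rank from below — rank(T) can be strictly larger than all of them — so the matching upper bound has to come from an explicit 2-term decomposition.)
Upper bound — finding two terms. Every mode-1 slice of T is a multiple of one matrix: T[i,:,:] = a[i]·M with a = [3, 1] and M = [[0, 6, 4], [-10, 4, -4]] (rows indexed by j, columns by k). So it suffices to write M as a sum of two rank-1 matrices.
Splitting M by its rows (j = 0, 1), M = [1, 0][0, 6, 4]ᵀ + [0, 1][-10, 4, -4]ᵀ.
Hence T = [3, 1] (x) [1, 0] (x) [0, 6, 4] + [3, 1] (x) [0, 1] (x) [-10, 4, -4], so rank(T) ≤ 2.
These bounds meet, so rank(T) = 2.
Check entry T[1,1,0] = -10: (1)·(0)·(0) + (1)·(1)·(-10) = -10.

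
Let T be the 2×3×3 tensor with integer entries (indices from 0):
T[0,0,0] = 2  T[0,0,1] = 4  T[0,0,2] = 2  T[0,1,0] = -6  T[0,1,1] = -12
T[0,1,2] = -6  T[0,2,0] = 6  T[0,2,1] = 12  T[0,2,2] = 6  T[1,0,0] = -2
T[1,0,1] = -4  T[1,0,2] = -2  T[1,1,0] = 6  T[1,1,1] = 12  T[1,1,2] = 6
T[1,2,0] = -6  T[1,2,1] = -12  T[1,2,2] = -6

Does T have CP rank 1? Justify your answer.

If T = a (x) b (x) c then every fibre of T is a multiple of the corresponding factor, so read the factors off the fibres through the nonzero entry T[0,0,0] = 2.
The mode-1 fibre T[:,0,0] = [2, -2] gives a = [1, -1] (primitive direction); the mode-2 fibre T[0,:,0] = [2, -6, 6] gives b = [1, -3, 3]; then c[k] = T[0,0,k] / (a[0]·b[0]) = [2, 4, 2] / 1 = [2, 4, 2].
Expanding [1, -1] (x) [1, -3, 3] (x) [2, 4, 2] reproduces all 18 entries of T, so T = [1, -1] (x) [1, -3, 3] (x) [2, 4, 2] and rank(T) ≤ 1.
Equivalently every frontal slice T[:,:,k] is c[k] times the rank-1 matrix [1, -1] (x) [1, -3, 3]. So T has rank 1 (it is nonzero).

Yes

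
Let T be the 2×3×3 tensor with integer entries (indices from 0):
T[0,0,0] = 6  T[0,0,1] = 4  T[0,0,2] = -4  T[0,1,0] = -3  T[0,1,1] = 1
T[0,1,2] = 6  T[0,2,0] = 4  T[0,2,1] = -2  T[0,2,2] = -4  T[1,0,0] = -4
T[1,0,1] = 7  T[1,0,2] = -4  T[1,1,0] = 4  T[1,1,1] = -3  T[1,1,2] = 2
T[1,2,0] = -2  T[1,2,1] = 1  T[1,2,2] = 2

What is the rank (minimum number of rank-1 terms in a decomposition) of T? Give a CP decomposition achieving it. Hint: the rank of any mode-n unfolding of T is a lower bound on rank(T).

rank(T) = 3

Lower bound: the mode-3 unfolding of T (rows indexed by k, columns by (i,j) = (0,0), (0,1), (0,2), (1,0), (1,1), (1,2)) is [[6, -3, 4, -4, 4, -2], [4, 1, -2, 7, -3, 1], [-4, 6, -4, -4, 2, 2]].
There the 3×3 minor on rows k ∈ {0, 1, 2}, columns (i,j) ∈ {(0,0), (0,1), (0,2)} is det [[6, -3, 4], [4, 1, -2], [-4, 6, -4]] = 88 ≠ 0, so this unfolding has rank ≥ 3; CP rank is at least every unfolding rank, so rank(T) ≥ 3. (Unfolding ranks only ever bound the CP rank from below — rank(T) can be strictly larger than all of them — so the matching upper bound has to come from an explicit 3-term decomposition.)
Upper bound: T is a sum of 3 rank-1 terms, T = [1, 2] ⊗ [2, -1, 0] ⊗ [-1, 1, -2] + [2, -1] ⊗ [1, -1, 1] ⊗ [2, -1, -2] + [2, 1] ⊗ [1, 0, 0] ⊗ [2, 2, 2] (written with every a and b primitive with positive leading entry and the scale carried by c; CP decompositions are not unique, and this one is verified by expanding entrywise), so rank(T) ≤ 3.
These bounds meet, so rank(T) = 3.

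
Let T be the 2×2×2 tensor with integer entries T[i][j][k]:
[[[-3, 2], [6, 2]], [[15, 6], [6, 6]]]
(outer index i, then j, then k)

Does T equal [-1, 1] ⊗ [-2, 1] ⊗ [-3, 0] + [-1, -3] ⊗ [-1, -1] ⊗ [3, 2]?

Yes

Reconstruct entrywise from the claimed factors. For example, T[1,1,0] = 6 and Σₗ aₗ[1]bₗ[1]cₗ[0] = (1)·(1)·(-3) + (-3)·(-1)·(3) = 6; checking all 8 entries, every one matches. The claim holds.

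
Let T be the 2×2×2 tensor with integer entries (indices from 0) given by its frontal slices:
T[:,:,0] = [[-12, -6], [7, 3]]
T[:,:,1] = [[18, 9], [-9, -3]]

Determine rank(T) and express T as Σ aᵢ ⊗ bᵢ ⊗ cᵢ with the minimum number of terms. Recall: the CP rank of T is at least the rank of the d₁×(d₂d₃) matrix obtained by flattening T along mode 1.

rank(T) = 2

Lower bound: the mode-2 unfolding of T (rows indexed by j, columns by (i,k) = (0,0), (0,1), (1,0), (1,1)) is [[-12, 18, 7, -9], [-6, 9, 3, -3]].
There the 2×2 minor on rows j ∈ {0, 1}, columns (i,k) ∈ {(0,0), (1,0)} is det [[-12, 7], [-6, 3]] = 6 ≠ 0, so this unfolding has rank ≥ 2; CP rank is at least every unfolding rank, so rank(T) ≥ 2. (This is only a lower bound: in general the CP rank may exceed every unfolding rank, so we still need to exhibit 2 rank-1 terms summing to T.)
Upper bound — finding two terms. Write S_k = T[:,:,k] for the frontal slices: S₀ = [[-12, -6], [7, 3]], S₁ = [[18, 9], [-9, -3]].
If T = a₁ ⊗ b₁ ⊗ c₁ + a₂ ⊗ b₂ ⊗ c₂ then each S_k = c₁[k]·a₁b₁ᵀ + c₂[k]·a₂b₂ᵀ. S₀ and S₁ are linearly independent, so a₁b₁ᵀ and a₂b₂ᵀ must span the same plane of matrices: they are the rank-1 matrices of the form x·S₀ + y·S₁.
det(x·S₀ + y·S₁) is 6·x² − 27·xy + 27·y² = 3·(2·x − 3·y)(x − 3·y), vanishing at (x:y) = (3:2) and (3:1).
M₁ = 3·S₀ + 2·S₁ = [[0, 0], [3, 3]] = 3·(0, 1)(1, 1)ᵀ and M₂ = 3·S₀ + S₁ = [[-18, -9], [12, 6]] = (-3)·(3, -2)(2, 1)ᵀ, so take a₁ = (0, 1), b₁ = (1, 1), a₂ = (3, -2), b₂ = (2, 1).
Each slice is an integer combination of E₁ = a₁b₁ᵀ and E₂ = a₂b₂ᵀ: S₀ = −E₁ − 2·E₂, S₁ = 3·E₁ + 3·E₂; reading off coefficients, c₁ = (-1, 3) and c₂ = (-2, 3).
Hence T = (0, 1) ⊗ (1, 1) ⊗ (-1, 3) + (3, -2) ⊗ (2, 1) ⊗ (-2, 3), so rank(T) ≤ 2.
These bounds meet, so rank(T) = 2.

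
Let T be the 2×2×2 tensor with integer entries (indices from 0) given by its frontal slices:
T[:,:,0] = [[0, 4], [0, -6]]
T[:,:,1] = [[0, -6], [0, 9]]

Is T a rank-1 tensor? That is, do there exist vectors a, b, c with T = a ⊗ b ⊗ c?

If T = a ⊗ b ⊗ c then every fibre of T is a multiple of the corresponding factor, so read the factors off the fibres through the nonzero entry T[0,1,0] = 4.
The mode-1 fibre T[:,1,0] = [4, -6] gives a = (2, -3) (primitive direction); the mode-2 fibre T[0,:,0] = [0, 4] gives b = (0, 1); then c[k] = T[0,1,k] / (a[0]·b[1]) = [4, -6] / 2 = (2, -3).
Expanding (2, -3) ⊗ (0, 1) ⊗ (2, -3) reproduces all 8 entries of T, so T = (2, -3) ⊗ (0, 1) ⊗ (2, -3) and rank(T) ≤ 1.
Equivalently every frontal slice T[:,:,k] is c[k] times the rank-1 matrix (2, -3) ⊗ (0, 1). So T has rank 1 (it is nonzero).

Yes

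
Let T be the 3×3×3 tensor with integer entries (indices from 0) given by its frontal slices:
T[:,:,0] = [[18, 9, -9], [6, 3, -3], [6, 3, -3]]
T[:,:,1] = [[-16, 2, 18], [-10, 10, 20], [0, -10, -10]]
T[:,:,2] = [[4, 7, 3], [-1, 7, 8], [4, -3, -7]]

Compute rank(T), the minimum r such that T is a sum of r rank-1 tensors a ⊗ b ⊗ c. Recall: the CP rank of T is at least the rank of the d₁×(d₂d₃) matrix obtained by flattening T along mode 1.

2

Lower bound: the mode-2 unfolding of T (rows indexed by j, columns by (i,k) = (0,0), (0,1), (0,2), (1,0), (1,1), (1,2), (2,0), (2,1), (2,2)) is [[18, -16, 4, 6, -10, -1, 6, 0, 4], [9, 2, 7, 3, 10, 7, 3, -10, -3], [-9, 18, 3, -3, 20, 8, -3, -10, -7]].
There the 2×2 minor on rows j ∈ {0, 1}, columns (i,k) ∈ {(0,0), (0,1)} is det [[18, -16], [9, 2]] = 180 ≠ 0, so this unfolding has rank ≥ 2; CP rank is at least every unfolding rank, so rank(T) ≥ 2. (This is only a lower bound: in general the CP rank may exceed every unfolding rank, so we still need to exhibit 2 rank-1 terms summing to T.)
Upper bound — finding two terms. Write S_k = T[:,:,k] for the frontal slices: S₀ = [[18, 9, -9], [6, 3, -3], [6, 3, -3]], S₁ = [[-16, 2, 18], [-10, 10, 20], [0, -10, -10]], S₂ = [[4, 7, 3], [-1, 7, 8], [4, -3, -7]].
If T = a₁ ⊗ b₁ ⊗ c₁ + a₂ ⊗ b₂ ⊗ c₂ then each S_k = c₁[k]·a₁b₁ᵀ + c₂[k]·a₂b₂ᵀ. S₀ and S₁ are linearly independent, so a₁b₁ᵀ and a₂b₂ᵀ must span the same plane of matrices: they are the rank-1 matrices of the form x·S₀ + y·S₁.
The 2×2 minor of x·S₀ + y·S₁ on rows {0,1}, columns {0,1} is 210·xy − 140·y² = 70·(3·x − 2·y)(y), vanishing at (x:y) = (2:3) and (1:0).
M₁ = 2·S₀ + 3·S₁ = [[-12, 24, 36], [-18, 36, 54], [12, -24, -36]] = (-6)·[2, 3, -2][1, -2, -3]ᵀ and M₂ = S₀ = [[18, 9, -9], [6, 3, -3], [6, 3, -3]] = 3·[3, 1, 1][2, 1, -1]ᵀ, so take a₁ = [2, 3, -2], b₁ = [1, -2, -3], a₂ = [3, 1, 1], b₂ = [2, 1, -1].
Each slice is an integer combination of E₁ = a₁b₁ᵀ and E₂ = a₂b₂ᵀ: S₀ = 3·E₂, S₁ = −2·E₁ − 2·E₂, S₂ = −E₁ + E₂; reading off coefficients, c₁ = [0, -2, -1] and c₂ = [3, -2, 1].
Hence T = [2, 3, -2] ⊗ [1, -2, -3] ⊗ [0, -2, -1] + [3, 1, 1] ⊗ [2, 1, -1] ⊗ [3, -2, 1], so rank(T) ≤ 2.
These bounds meet, so rank(T) = 2.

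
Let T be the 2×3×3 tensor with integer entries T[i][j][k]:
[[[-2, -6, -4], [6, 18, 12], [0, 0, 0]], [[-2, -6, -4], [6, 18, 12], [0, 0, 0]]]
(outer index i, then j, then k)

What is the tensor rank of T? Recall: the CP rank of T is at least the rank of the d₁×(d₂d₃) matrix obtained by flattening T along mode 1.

1

Lower bound: T ≠ 0 (e.g. T[0,0,0] = -2), so rank(T) ≥ 1.
Upper bound: the mode-1 fibre T[:,0,0] = [-2, -2] gives a = [1, 1] (primitive direction); the mode-2 fibre T[0,:,0] = [-2, 6, 0] gives b = [1, -3, 0]; then c[k] = T[0,0,k] / (a[0]·b[0]) = [-2, -6, -4] / 1 = [-2, -6, -4].
Expanding [1, 1] ∘ [1, -3, 0] ∘ [-2, -6, -4] reproduces all 18 entries of T, so T = [1, 1] ∘ [1, -3, 0] ∘ [-2, -6, -4] and rank(T) ≤ 1.
These bounds meet, so rank(T) = 1.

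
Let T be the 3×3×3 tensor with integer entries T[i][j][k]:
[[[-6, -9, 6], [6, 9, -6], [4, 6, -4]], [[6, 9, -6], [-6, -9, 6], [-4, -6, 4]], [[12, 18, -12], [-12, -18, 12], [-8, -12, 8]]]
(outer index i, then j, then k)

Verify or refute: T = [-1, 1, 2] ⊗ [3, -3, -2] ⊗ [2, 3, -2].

Reconstruct entrywise from the claimed factors. For example, T[0,1,2] = -6 and Σₗ aₗ[0]bₗ[1]cₗ[2] = (-1)·(-3)·(-2) = -6; checking all 27 entries, every one matches. The claim holds.

Yes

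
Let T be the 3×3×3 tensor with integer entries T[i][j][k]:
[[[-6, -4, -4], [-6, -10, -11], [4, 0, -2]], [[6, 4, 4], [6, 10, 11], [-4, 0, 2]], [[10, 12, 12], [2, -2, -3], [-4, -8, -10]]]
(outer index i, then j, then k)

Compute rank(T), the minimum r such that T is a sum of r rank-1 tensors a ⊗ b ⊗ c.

Lower bound: the mode-3 unfolding of T (rows indexed by k, columns by (i,j) = (0,0), (0,1), (0,2), (1,0), (1,1), (1,2), (2,0), (2,1), (2,2)) is [[-6, -6, 4, 6, 6, -4, 10, 2, -4], [-4, -10, 0, 4, 10, 0, 12, -2, -8], [-4, -11, -2, 4, 11, 2, 12, -3, -10]].
There the 3×3 minor on rows k ∈ {0, 1, 2}, columns (i,j) ∈ {(0,0), (0,1), (0,2)} is det [[-6, -6, 4], [-4, -10, 0], [-4, -11, -2]] = -56 ≠ 0, so this unfolding has rank ≥ 3; CP rank is at least every unfolding rank, so rank(T) ≥ 3. (This is only a lower bound: in general the CP rank may exceed every unfolding rank, so we still need to exhibit 3 rank-1 terms summing to T.)
Upper bound: T is a sum of 3 rank-1 terms, T = [1, -1, -1] ⊗ [2, 1, -1] ⊗ [-4, -4, -4] + [1, -1, 1] ⊗ [0, 1, 2] ⊗ [2, 2, 1] + [1, -1, 1] ⊗ [1, -2, -2] ⊗ [2, 4, 4] (one valid choice — decompositions are not unique — normalised so each a, b is primitive with positive first nonzero entry; check it by expanding all entries), so rank(T) ≤ 3.
These bounds meet, so rank(T) = 3.

3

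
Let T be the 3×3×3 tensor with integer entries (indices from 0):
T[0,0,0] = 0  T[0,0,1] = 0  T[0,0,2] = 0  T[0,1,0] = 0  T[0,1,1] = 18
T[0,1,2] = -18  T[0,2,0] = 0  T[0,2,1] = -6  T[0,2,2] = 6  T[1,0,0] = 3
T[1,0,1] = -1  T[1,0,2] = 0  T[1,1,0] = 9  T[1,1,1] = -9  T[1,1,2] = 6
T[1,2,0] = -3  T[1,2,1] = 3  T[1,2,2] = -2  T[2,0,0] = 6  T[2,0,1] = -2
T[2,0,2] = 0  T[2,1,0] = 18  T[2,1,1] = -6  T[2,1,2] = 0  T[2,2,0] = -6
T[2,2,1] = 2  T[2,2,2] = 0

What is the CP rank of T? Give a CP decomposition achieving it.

Lower bound: the mode-2 unfolding of T (rows indexed by j, columns by (i,k) = (0,0), (0,1), (0,2), (1,0), (1,1), (1,2), (2,0), (2,1), (2,2)) is [[0, 0, 0, 3, -1, 0, 6, -2, 0], [0, 18, -18, 9, -9, 6, 18, -6, 0], [0, -6, 6, -3, 3, -2, -6, 2, 0]].
There the 2×2 minor on rows j ∈ {0, 1}, columns (i,k) ∈ {(0,1), (1,0)} is det [[0, 3], [18, 9]] = -54 ≠ 0, so this unfolding has rank ≥ 2; CP rank is at least every unfolding rank, so rank(T) ≥ 2. (Unfolding ranks only ever bound the CP rank from below — rank(T) can be strictly larger than all of them — so the matching upper bound has to come from an explicit 2-term decomposition.)
Upper bound — finding two terms. Write S_k = T[:,:,k] for the frontal slices: S₀ = [[0, 0, 0], [3, 9, -3], [6, 18, -6]], S₁ = [[0, 18, -6], [-1, -9, 3], [-2, -6, 2]], S₂ = [[0, -18, 6], [0, 6, -2], [0, 0, 0]].
If T = a₁ ⊗ b₁ ⊗ c₁ + a₂ ⊗ b₂ ⊗ c₂ then each S_k = c₁[k]·a₁b₁ᵀ + c₂[k]·a₂b₂ᵀ. S₀ and S₁ are linearly independent, so a₁b₁ᵀ and a₂b₂ᵀ must span the same plane of matrices: they are the rank-1 matrices of the form x·S₀ + y·S₁.
The 2×2 minor of x·S₀ + y·S₁ on rows {0,1}, columns {0,1} is −54·xy + 18·y² = (-18)·(3·x − y)(y), vanishing at (x:y) = (1:3) and (1:0).
M₁ = S₀ + 3·S₁ = [[0, 54, -18], [0, -18, 6], [0, 0, 0]] = 6·[3, -1, 0][0, 3, -1]ᵀ and M₂ = S₀ = [[0, 0, 0], [3, 9, -3], [6, 18, -6]] = 3·[0, 1, 2][1, 3, -1]ᵀ, so take a₁ = [3, -1, 0], b₁ = [0, 3, -1], a₂ = [0, 1, 2], b₂ = [1, 3, -1].
Each slice is an integer combination of E₁ = a₁b₁ᵀ and E₂ = a₂b₂ᵀ: S₀ = 3·E₂, S₁ = 2·E₁ − E₂, S₂ = −2·E₁; reading off coefficients, c₁ = [0, 2, -2] and c₂ = [3, -1, 0].
Hence T = [3, -1, 0] ⊗ [0, 3, -1] ⊗ [0, 2, -2] + [0, 1, 2] ⊗ [1, 3, -1] ⊗ [3, -1, 0], so rank(T) ≤ 2.
These bounds meet, so rank(T) = 2.

rank(T) = 2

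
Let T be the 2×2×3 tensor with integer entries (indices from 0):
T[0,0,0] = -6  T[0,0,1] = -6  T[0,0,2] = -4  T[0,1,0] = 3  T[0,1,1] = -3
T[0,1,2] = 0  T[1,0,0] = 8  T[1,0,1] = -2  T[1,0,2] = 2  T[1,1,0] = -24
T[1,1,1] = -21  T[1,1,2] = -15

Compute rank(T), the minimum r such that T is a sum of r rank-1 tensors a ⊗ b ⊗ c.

2

Lower bound: in the mode-3 unfolding of T (rows indexed by k, columns by (i,j)) the 2×2 minor on rows k ∈ {0, 1}, columns (i,j) ∈ {(0,0), (0,1)} is det [[-6, 3], [-6, -3]] = 36 ≠ 0, so that unfolding has rank ≥ 2 and hence rank(T) ≥ 2 (CP rank is at least every unfolding rank, though it can be larger).
Upper bound: with S_k = T[:,:,k], the two rank-1 terms a₁b₁ᵀ, a₂b₂ᵀ are the rank-1 members of the pencil x·S₀ + y·S₁.
det(x·S₀ + y·S₁) is 120·x² + 300·xy + 120·y² = 60·(x + 2·y)(2·x + y), vanishing at (x:y) = (2:-1) and (1:-2).
M₁ = 2·S₀ − S₁ = [[-6, 9], [18, -27]] = (-3)·[1, -3][2, -3]ᵀ and M₂ = S₀ − 2·S₁ = [[6, 9], [12, 18]] = 3·[1, 2][2, 3]ᵀ, so take a₁ = [1, -3], b₁ = [2, -3], a₂ = [1, 2], b₂ = [2, 3].
Each slice is an integer combination of E₁ = a₁b₁ᵀ and E₂ = a₂b₂ᵀ: S₀ = −2·E₁ − E₂, S₁ = −E₁ − 2·E₂, S₂ = −E₁ − E₂; reading off coefficients, c₁ = [-2, -1, -1] and c₂ = [-1, -2, -1].
Hence T = [1, -3] ⊗ [2, -3] ⊗ [-2, -1, -1] + [1, 2] ⊗ [2, 3] ⊗ [-1, -2, -1], so rank(T) ≤ 2.
These bounds meet, so rank(T) = 2.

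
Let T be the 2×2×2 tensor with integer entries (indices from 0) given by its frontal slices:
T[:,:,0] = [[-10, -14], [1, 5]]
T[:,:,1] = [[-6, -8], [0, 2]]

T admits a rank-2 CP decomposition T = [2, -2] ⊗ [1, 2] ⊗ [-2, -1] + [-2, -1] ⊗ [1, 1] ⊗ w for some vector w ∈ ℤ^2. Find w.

w = [3, 2]

Subtract the known terms from T to get the rank-1 residual R = [-2, -1] ⊗ [1, 1] ⊗ w, so R[i,j,k] = a[i]·b[j]·w[k]. Pick indices with nonzero a[0]·b[0] = (-2)·(1) = -2. Only the fibre through (0,0,·) is needed: R[0,0,:] = T[0,0,:] − Σₗ aₗ[0]bₗ[0]cₗ = [-10, -6] − (2)·(1)·[-2, -1] = [-6, -4]. Then w[k] = R[0,0,k] / -2 for each k, giving w = [-6, -4] / -2 = [3, 2].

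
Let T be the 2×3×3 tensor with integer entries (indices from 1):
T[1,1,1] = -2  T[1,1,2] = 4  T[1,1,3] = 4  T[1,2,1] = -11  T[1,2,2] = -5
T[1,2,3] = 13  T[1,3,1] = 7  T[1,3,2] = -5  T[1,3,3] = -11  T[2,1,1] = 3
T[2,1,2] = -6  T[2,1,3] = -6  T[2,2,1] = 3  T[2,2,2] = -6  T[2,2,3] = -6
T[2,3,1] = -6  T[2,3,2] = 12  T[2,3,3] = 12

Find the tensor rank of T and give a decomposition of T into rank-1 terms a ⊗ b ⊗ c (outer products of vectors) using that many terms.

Lower bound: the mode-1 unfolding of T (rows indexed by i, columns by (j,k) = (1,1), (1,2), (1,3), (2,1), (2,2), (2,3), (3,1), (3,2), (3,3)) is [[-2, 4, 4, -11, -5, 13, 7, -5, -11], [3, -6, -6, 3, -6, -6, -6, 12, 12]].
There the 2×2 minor on rows i ∈ {1, 2}, columns (j,k) ∈ {(1,1), (2,1)} is det [[-2, -11], [3, 3]] = 27 ≠ 0, so this unfolding has rank ≥ 2; CP rank is at least every unfolding rank, so rank(T) ≥ 2. (Unfolding ranks only ever bound the CP rank from below — rank(T) can be strictly larger than all of them — so the matching upper bound has to come from an explicit 2-term decomposition.)
Upper bound — finding two terms. Write S_k = T[:,:,k] for the frontal slices: S₁ = [[-2, -11, 7], [3, 3, -6]], S₂ = [[4, -5, -5], [-6, -6, 12]], S₃ = [[4, 13, -11], [-6, -6, 12]].
If T = a₁ ⊗ b₁ ⊗ c₁ + a₂ ⊗ b₂ ⊗ c₂ then each S_k = c₁[k]·a₁b₁ᵀ + c₂[k]·a₂b₂ᵀ. S₁ and S₂ are linearly independent, so a₁b₁ᵀ and a₂b₂ᵀ must span the same plane of matrices: they are the rank-1 matrices of the form x·S₁ + y·S₂.
The 2×2 minor of x·S₁ + y·S₂ on rows {1,2}, columns {1,2} is 27·x² − 27·xy − 54·y² = 27·(x − 2·y)(x + y), vanishing at (x:y) = (2:1) and (1:-1).
M₁ = 2·S₁ + S₂ = [[0, -27, 9], [0, 0, 0]] = (-9)·[1, 0][0, 3, -1]ᵀ and M₂ = S₁ − S₂ = [[-6, -6, 12], [9, 9, -18]] = (-3)·[2, -3][1, 1, -2]ᵀ, so take a₁ = [1, 0], b₁ = [0, 3, -1], a₂ = [2, -3], b₂ = [1, 1, -2].
Each slice is an integer combination of E₁ = a₁b₁ᵀ and E₂ = a₂b₂ᵀ: S₁ = −3·E₁ − E₂, S₂ = −3·E₁ + 2·E₂, S₃ = 3·E₁ + 2·E₂; reading off coefficients, c₁ = [-3, -3, 3] and c₂ = [-1, 2, 2].
Hence T = [1, 0] ⊗ [0, 3, -1] ⊗ [-3, -3, 3] + [2, -3] ⊗ [1, 1, -2] ⊗ [-1, 2, 2], so rank(T) ≤ 2.
These bounds meet, so rank(T) = 2.
Check entry T[1,2,2] = -5: (1)·(3)·(-3) + (2)·(1)·(2) = -5.

rank(T) = 2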